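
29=29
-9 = -9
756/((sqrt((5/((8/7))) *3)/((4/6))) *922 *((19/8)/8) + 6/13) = -214695936/1361397706273 + 47747621376 *sqrt(210)/1361397706273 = 0.51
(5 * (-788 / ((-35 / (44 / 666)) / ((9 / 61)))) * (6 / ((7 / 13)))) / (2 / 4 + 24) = 2704416 / 5419057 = 0.50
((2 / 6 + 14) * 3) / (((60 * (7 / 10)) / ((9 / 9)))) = 43 / 42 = 1.02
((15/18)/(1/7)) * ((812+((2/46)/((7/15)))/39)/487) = 2832535/291226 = 9.73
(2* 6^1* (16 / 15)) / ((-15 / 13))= -832 / 75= -11.09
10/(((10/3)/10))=30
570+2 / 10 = 2851 / 5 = 570.20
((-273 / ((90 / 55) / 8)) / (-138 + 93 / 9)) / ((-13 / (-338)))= 104104 / 383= 271.81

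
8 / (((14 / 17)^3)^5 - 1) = -22899384412078526344 / 2706854955952003569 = -8.46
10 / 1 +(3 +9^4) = 6574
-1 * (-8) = 8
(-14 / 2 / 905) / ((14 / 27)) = -27 / 1810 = -0.01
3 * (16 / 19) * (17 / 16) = 51 / 19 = 2.68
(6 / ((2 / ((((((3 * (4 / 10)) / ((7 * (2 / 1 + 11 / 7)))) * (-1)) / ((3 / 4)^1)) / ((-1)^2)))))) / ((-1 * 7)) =24 / 875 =0.03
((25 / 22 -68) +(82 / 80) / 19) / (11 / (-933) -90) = 521107557 / 702081160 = 0.74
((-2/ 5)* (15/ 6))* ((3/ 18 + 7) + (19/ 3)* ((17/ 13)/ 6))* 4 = -4000/ 117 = -34.19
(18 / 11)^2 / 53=324 / 6413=0.05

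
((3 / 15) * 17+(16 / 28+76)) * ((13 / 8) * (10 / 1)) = 36387 / 28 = 1299.54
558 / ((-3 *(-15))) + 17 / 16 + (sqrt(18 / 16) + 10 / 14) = 3 *sqrt(2) / 4 + 7939 / 560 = 15.24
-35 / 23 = -1.52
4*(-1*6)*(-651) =15624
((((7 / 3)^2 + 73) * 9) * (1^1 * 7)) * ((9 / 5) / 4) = 22239 / 10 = 2223.90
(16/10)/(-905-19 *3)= -4/2405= -0.00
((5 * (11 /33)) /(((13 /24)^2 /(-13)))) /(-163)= 960 /2119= 0.45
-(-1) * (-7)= -7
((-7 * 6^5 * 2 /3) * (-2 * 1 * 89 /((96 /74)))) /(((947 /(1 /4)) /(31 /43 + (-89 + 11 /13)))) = -60837351750 /529373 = -114923.41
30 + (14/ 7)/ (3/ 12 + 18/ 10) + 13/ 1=43.98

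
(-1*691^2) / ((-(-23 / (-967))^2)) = 446487230809 / 529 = 844021230.26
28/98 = 0.29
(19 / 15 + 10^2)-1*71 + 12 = 634 / 15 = 42.27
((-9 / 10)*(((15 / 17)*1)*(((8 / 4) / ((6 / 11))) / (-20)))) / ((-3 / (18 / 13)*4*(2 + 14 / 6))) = -891 / 229840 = -0.00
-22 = -22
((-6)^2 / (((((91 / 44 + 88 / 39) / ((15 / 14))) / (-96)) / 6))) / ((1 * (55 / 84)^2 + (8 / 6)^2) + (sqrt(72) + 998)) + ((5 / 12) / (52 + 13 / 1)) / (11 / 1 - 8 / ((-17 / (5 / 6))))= -57351423708273047755091 / 11166244463712166101364 + 11388692991836160 * sqrt(2) / 369596334691915997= -5.09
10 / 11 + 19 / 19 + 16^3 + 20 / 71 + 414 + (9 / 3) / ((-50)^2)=8810054843 / 1952500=4512.19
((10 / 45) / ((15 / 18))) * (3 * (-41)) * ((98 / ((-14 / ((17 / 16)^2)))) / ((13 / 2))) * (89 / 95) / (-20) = -7381927 / 3952000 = -1.87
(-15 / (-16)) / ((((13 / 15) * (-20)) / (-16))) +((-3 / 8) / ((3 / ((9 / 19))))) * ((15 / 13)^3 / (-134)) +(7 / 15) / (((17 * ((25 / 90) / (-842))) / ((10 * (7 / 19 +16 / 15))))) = -22693588665581 / 19018110800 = -1193.26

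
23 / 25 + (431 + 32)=11598 / 25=463.92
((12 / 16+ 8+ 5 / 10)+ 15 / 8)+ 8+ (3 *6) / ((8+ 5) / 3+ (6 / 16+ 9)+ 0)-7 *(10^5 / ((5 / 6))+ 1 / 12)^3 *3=-6876735478512345089207 / 189504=-36288075600052479.57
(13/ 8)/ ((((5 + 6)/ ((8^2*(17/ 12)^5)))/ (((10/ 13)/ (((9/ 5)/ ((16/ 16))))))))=23.05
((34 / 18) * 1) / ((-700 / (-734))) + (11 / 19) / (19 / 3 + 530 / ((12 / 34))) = 89397239 / 45126900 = 1.98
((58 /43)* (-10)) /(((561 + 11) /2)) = -290 /6149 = -0.05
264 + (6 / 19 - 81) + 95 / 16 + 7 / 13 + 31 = 872569 / 3952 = 220.79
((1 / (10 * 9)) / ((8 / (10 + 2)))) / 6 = 1 / 360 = 0.00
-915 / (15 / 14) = -854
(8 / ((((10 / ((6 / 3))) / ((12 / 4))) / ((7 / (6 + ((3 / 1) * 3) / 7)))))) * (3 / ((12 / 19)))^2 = 17689 / 170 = 104.05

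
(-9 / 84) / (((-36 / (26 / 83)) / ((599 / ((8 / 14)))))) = 7787 / 7968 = 0.98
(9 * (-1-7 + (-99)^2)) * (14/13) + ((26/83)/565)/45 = 2603906307788/27433575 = 94916.77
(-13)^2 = 169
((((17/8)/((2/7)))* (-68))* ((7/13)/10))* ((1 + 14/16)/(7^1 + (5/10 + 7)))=-42483/12064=-3.52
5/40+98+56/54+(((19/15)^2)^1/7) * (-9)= 3670349/37800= 97.10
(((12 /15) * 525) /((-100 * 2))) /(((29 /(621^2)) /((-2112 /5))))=8551974816 /725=11795827.33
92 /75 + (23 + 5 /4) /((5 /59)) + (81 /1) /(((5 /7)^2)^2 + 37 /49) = 134265797 /365700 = 367.15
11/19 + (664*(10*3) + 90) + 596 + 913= 408872/19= 21519.58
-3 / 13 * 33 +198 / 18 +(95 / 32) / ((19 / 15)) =2383 / 416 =5.73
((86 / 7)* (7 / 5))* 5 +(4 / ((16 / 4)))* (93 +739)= 918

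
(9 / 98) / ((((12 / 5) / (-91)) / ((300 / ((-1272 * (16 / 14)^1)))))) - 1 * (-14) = 99851 / 6784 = 14.72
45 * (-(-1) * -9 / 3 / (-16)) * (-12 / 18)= -45 / 8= -5.62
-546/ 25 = -21.84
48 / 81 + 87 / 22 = 2701 / 594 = 4.55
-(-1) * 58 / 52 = 29 / 26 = 1.12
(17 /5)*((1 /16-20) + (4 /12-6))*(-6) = 20893 /40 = 522.32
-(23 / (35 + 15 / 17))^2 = -152881 / 372100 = -0.41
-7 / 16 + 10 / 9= 97 / 144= 0.67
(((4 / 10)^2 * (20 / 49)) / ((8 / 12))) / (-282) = -4 / 11515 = -0.00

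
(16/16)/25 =1/25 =0.04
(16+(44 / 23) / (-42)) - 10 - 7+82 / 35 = 3133 / 2415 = 1.30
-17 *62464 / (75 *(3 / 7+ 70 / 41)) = -304761856 / 45975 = -6628.86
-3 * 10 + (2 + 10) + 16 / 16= -17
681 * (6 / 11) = 4086 / 11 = 371.45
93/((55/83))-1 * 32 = 5959/55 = 108.35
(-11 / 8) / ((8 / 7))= -77 / 64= -1.20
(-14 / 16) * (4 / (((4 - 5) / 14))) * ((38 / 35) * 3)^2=12996 / 25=519.84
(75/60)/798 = 5/3192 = 0.00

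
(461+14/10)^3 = 12358435328/125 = 98867482.62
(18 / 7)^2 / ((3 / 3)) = 324 / 49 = 6.61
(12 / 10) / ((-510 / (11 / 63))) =-11 / 26775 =-0.00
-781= -781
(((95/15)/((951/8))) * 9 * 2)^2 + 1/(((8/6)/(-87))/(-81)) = 2124807613/401956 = 5286.17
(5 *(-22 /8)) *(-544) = 7480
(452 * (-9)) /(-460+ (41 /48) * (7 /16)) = 8.85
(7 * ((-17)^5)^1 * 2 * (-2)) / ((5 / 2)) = 79511992 / 5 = 15902398.40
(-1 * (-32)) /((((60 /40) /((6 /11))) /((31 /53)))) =3968 /583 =6.81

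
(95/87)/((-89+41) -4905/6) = -190/150597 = -0.00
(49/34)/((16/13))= 637/544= 1.17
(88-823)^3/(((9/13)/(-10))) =5735388750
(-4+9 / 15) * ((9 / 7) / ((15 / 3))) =-153 / 175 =-0.87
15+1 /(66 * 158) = 156421 /10428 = 15.00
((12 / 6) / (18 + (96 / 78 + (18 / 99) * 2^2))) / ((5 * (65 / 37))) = 0.01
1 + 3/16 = 19/16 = 1.19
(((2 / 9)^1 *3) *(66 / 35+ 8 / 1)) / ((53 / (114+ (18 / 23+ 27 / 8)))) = 1253731 / 85330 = 14.69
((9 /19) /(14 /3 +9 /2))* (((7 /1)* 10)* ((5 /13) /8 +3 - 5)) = -38367 /5434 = -7.06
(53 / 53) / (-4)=-0.25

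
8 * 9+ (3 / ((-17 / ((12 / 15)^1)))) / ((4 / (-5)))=1227 / 17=72.18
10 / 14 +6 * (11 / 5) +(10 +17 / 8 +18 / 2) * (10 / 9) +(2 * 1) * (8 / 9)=5483 / 140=39.16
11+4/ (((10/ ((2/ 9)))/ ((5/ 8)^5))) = 811633/ 73728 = 11.01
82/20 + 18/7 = 467/70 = 6.67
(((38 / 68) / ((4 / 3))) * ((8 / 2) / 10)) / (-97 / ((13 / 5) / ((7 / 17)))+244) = 247 / 336860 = 0.00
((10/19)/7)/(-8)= -5/532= -0.01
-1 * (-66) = 66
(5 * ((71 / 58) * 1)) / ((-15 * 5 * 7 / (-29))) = 71 / 210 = 0.34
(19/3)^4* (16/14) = 1042568/567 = 1838.74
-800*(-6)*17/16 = 5100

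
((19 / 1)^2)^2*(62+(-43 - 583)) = -73501044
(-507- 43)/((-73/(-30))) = -16500/73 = -226.03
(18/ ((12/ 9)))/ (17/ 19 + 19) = 19/ 28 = 0.68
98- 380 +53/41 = -11509/41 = -280.71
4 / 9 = 0.44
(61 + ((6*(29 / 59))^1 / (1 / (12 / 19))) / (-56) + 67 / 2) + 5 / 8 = 95.09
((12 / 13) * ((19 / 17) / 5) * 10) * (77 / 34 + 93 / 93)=25308 / 3757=6.74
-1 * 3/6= -1/2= -0.50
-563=-563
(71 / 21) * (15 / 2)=355 / 14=25.36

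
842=842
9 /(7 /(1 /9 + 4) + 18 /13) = 2.92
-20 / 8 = -5 / 2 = -2.50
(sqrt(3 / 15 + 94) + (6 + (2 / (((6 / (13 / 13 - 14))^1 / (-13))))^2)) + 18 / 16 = sqrt(2355) / 5 + 229001 / 72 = 3190.28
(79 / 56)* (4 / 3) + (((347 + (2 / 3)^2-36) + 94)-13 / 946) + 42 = 13389038 / 29799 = 449.31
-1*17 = -17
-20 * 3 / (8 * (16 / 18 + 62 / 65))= -8775 / 2156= -4.07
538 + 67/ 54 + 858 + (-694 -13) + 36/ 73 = 2722873/ 3942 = 690.73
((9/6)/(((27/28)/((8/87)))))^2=12544/613089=0.02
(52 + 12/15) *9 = 2376/5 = 475.20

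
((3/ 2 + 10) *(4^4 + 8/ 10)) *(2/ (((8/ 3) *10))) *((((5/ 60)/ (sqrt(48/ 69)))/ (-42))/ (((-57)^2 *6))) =-2461 *sqrt(23)/ 436665600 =-0.00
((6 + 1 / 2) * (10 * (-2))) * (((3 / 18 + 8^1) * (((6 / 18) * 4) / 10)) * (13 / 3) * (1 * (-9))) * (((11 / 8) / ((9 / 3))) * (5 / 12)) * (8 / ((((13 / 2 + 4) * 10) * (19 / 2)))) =13013 / 1539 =8.46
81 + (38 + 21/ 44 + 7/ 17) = 89677/ 748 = 119.89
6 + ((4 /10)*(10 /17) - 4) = 2.24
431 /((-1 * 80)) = -431 /80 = -5.39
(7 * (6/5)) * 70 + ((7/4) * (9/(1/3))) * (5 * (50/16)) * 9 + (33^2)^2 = 38180913/32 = 1193153.53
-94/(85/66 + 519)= -6204/34339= -0.18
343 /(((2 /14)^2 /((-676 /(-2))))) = 5680766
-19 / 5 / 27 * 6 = -38 / 45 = -0.84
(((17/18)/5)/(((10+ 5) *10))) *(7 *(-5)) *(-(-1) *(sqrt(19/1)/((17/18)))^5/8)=-5526549 *sqrt(19)/2088025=-11.54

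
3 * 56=168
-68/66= -34/33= -1.03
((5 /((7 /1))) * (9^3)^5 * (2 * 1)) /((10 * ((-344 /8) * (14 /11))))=-2264802453041139 /4214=-537447188666.62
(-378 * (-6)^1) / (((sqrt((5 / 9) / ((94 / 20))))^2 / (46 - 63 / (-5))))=140546826 / 125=1124374.61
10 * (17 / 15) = 34 / 3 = 11.33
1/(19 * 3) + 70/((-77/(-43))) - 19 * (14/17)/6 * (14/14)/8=1102353/28424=38.78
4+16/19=92/19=4.84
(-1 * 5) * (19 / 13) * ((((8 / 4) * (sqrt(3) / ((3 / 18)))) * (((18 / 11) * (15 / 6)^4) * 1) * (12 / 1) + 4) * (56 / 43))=-538650000 * sqrt(3) / 6149 - 21280 / 559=-151765.04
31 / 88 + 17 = 1527 / 88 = 17.35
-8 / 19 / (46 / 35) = -140 / 437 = -0.32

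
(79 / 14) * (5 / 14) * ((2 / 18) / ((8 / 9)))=395 / 1568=0.25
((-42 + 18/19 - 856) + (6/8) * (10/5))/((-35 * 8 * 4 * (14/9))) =306279/595840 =0.51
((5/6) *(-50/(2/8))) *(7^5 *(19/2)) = -79833250/3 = -26611083.33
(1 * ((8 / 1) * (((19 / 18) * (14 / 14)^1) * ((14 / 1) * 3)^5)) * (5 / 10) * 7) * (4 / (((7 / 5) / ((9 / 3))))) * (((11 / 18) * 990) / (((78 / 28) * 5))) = 18695235525120 / 13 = 1438095040393.85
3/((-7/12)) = -36/7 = -5.14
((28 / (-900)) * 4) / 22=-0.01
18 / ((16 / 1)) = 9 / 8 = 1.12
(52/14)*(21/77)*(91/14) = 507/77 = 6.58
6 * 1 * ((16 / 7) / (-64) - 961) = -5766.21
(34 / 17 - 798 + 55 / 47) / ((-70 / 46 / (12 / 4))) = 2577633 / 1645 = 1566.95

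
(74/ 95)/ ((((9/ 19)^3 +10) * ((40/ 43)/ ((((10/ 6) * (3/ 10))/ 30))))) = 574351/ 415914000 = 0.00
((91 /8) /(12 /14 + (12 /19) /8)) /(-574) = -1729 /81672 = -0.02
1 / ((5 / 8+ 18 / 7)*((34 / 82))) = 2296 / 3043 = 0.75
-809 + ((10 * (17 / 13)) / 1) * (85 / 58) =-789.84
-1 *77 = -77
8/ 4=2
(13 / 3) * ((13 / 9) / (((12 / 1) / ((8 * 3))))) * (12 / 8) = 169 / 9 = 18.78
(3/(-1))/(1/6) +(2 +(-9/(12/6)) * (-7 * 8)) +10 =246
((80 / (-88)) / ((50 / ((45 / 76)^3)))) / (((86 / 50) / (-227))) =103426875 / 207635648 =0.50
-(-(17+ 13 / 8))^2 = -22201 / 64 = -346.89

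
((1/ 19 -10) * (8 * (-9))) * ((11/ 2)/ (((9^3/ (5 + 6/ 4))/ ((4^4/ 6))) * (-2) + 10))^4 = 372922323200114688/ 287913442281379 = 1295.26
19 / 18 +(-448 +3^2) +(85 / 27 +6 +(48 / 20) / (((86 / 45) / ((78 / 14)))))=-6855931 / 16254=-421.80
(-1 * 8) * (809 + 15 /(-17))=-109904 /17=-6464.94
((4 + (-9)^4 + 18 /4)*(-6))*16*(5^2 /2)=-7883400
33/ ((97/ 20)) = 660/ 97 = 6.80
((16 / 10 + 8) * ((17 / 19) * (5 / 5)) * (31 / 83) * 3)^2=5758988544 / 62173225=92.63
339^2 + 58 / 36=2068607 / 18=114922.61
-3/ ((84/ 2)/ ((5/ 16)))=-5/ 224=-0.02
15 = 15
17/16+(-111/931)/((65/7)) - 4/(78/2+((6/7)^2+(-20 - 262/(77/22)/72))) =0.84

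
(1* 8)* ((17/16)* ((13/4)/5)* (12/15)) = 221/50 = 4.42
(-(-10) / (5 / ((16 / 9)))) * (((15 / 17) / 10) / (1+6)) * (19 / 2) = 152 / 357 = 0.43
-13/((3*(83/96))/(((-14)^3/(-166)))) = -570752/6889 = -82.85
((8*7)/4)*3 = 42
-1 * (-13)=13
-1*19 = -19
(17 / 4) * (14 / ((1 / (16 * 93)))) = 88536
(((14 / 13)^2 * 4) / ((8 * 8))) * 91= 343 / 52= 6.60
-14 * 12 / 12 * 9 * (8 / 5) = -1008 / 5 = -201.60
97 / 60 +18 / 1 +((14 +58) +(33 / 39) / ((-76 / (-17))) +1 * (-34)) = 214171 / 3705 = 57.81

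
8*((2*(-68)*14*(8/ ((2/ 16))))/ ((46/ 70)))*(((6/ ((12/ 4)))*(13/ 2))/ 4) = -4821259.13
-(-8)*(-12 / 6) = -16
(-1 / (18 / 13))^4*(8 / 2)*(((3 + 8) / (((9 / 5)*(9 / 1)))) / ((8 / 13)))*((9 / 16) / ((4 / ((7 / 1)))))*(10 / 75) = 28589561 / 181398528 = 0.16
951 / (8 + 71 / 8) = 2536 / 45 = 56.36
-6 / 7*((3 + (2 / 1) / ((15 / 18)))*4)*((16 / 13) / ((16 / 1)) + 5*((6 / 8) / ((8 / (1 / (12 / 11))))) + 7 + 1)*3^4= -18574191 / 1456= -12757.00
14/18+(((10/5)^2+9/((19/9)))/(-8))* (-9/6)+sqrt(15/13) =sqrt(195)/13+6367/2736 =3.40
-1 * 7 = -7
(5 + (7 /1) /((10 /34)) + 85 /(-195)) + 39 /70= 15791 /546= 28.92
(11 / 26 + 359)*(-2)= -9345 / 13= -718.85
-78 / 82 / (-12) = 13 / 164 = 0.08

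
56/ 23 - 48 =-1048/ 23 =-45.57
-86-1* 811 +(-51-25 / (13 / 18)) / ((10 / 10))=-12774 / 13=-982.62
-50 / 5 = -10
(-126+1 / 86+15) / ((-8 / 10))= 47725 / 344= 138.74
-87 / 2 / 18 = -29 / 12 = -2.42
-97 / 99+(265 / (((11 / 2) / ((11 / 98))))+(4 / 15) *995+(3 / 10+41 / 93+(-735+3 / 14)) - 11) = -357367781 / 751905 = -475.28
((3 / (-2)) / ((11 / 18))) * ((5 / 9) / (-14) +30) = -11325 / 154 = -73.54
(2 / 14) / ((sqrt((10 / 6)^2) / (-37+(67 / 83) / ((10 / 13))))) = -89517 / 29050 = -3.08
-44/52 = -0.85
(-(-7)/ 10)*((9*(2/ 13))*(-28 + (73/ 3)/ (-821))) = -1449777/ 53365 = -27.17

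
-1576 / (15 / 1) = -1576 / 15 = -105.07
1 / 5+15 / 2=77 / 10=7.70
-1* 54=-54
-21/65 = -0.32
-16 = -16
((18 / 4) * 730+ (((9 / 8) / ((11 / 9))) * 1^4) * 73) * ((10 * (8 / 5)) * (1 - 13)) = -7079832 / 11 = -643621.09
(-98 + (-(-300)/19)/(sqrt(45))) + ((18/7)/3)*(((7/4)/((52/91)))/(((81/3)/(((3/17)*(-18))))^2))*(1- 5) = -28364/289 + 20*sqrt(5)/19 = -95.79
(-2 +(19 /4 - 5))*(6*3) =-81 /2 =-40.50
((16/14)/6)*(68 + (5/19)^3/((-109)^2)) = 12.95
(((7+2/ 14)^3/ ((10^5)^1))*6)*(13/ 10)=39/ 1372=0.03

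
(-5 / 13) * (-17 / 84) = 85 / 1092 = 0.08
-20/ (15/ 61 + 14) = -1220/ 869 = -1.40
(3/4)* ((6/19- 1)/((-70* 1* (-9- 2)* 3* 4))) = -0.00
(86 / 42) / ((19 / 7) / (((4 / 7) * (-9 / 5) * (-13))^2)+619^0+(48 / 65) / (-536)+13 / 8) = 1051680240 / 1355319119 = 0.78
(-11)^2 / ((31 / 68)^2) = 559504 / 961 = 582.21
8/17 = 0.47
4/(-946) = -2/473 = -0.00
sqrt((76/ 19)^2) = 4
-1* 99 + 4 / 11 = -1085 / 11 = -98.64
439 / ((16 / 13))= 5707 / 16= 356.69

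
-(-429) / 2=214.50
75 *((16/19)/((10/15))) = 1800/19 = 94.74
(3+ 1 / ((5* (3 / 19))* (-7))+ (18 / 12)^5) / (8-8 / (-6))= 34987 / 31360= 1.12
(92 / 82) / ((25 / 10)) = 0.45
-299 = -299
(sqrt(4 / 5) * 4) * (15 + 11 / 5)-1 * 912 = -912 + 688 * sqrt(5) / 25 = -850.46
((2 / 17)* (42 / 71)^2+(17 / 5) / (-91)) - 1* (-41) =1598825926 / 38992135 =41.00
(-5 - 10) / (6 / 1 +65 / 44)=-660 / 329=-2.01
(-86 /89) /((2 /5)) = -2.42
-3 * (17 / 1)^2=-867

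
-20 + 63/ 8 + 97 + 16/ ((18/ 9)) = 743/ 8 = 92.88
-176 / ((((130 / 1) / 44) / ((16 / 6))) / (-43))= 1331968 / 195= 6830.61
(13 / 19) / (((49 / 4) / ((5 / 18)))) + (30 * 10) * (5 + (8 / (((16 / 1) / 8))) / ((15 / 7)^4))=978412546 / 628425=1556.93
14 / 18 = 7 / 9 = 0.78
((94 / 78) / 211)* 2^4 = 752 / 8229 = 0.09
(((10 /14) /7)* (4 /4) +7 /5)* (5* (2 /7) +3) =11408 /1715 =6.65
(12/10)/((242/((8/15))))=8/3025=0.00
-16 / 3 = -5.33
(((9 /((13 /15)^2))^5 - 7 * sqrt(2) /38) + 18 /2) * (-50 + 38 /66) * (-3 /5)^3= 2636943.07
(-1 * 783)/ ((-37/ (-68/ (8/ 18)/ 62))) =-119799/ 2294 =-52.22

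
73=73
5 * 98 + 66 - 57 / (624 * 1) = 115629 / 208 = 555.91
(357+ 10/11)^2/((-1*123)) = -15499969/14883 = -1041.45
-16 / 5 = -3.20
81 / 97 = 0.84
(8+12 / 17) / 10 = 74 / 85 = 0.87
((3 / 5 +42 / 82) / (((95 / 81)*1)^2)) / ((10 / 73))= 2873718 / 486875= 5.90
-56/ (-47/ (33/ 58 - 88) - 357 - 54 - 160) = 283976/ 2892815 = 0.10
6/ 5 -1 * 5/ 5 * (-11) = 61/ 5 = 12.20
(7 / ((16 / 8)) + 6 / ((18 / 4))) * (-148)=-2146 / 3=-715.33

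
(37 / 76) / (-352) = -37 / 26752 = -0.00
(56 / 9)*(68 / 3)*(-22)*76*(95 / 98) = -43204480 / 189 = -228595.13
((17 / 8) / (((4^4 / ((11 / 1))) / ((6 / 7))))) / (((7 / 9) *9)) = 561 / 50176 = 0.01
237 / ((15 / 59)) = 4661 / 5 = 932.20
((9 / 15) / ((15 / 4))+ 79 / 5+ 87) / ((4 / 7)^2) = 63063 / 200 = 315.32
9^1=9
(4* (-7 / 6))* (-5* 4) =280 / 3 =93.33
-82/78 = -41/39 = -1.05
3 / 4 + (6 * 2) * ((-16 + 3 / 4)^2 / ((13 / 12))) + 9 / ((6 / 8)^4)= 1219267 / 468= 2605.27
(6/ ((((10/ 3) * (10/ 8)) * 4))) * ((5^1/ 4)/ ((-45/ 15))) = -3/ 20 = -0.15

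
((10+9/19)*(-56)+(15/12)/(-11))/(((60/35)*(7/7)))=-1144339/3344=-342.21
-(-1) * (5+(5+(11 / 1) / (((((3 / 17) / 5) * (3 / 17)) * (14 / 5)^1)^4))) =29973960274770635 / 252047376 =118921929.48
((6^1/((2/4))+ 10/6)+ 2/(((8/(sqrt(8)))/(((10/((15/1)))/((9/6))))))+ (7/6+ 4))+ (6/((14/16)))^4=2*sqrt(2)/9+ 32121809/14406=2230.07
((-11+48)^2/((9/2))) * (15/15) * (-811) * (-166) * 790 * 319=92892395035880/9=10321377226208.89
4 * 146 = 584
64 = 64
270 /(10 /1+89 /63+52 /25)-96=-1614846 /21251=-75.99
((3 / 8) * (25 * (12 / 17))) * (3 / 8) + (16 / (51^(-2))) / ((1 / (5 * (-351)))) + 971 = -19865548973 / 272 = -73035106.52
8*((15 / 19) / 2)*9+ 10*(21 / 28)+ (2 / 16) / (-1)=5441 / 152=35.80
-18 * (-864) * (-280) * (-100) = 435456000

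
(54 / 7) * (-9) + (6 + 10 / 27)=-11918 / 189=-63.06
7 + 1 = 8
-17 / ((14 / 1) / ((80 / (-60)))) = 34 / 21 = 1.62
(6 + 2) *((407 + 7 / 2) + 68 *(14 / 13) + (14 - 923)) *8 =-353824 / 13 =-27217.23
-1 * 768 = -768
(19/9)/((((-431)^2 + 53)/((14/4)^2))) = 931/6689304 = 0.00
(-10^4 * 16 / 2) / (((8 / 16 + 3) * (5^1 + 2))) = -160000 / 49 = -3265.31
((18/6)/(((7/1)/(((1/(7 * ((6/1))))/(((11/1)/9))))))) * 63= 81/154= 0.53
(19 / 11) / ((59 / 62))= 1178 / 649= 1.82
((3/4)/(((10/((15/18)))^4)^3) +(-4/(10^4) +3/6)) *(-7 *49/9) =-1273239948245550439/66870753361920000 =-19.04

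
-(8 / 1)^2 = -64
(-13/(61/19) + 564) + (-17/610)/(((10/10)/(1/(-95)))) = 32449167/57950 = 559.95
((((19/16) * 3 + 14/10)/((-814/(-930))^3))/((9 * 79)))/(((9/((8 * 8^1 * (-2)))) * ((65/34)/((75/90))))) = -40211891800/623155138749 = -0.06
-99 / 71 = -1.39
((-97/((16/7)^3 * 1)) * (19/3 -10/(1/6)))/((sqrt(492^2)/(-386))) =-1033829783/3022848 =-342.01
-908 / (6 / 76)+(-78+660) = -32758 / 3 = -10919.33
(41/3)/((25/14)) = 574/75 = 7.65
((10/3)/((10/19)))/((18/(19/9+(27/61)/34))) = 753331/1007964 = 0.75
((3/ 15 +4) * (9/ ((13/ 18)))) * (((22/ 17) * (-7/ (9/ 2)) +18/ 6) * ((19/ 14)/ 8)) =77463/ 8840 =8.76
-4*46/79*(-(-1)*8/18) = -736/711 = -1.04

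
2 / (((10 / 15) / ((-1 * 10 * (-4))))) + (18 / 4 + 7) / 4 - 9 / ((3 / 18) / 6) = -1609 / 8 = -201.12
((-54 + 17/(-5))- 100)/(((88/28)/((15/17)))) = -16527/374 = -44.19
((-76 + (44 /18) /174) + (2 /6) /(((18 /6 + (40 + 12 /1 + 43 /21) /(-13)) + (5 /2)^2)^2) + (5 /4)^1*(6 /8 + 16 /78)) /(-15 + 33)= -376627156209619 /90657427696992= -4.15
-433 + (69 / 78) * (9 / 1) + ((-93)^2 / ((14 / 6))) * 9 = 5994241 / 182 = 32935.39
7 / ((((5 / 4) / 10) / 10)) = 560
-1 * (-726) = 726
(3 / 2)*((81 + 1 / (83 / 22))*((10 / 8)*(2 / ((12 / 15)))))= 505875 / 1328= 380.93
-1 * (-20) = 20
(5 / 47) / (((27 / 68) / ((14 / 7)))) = 680 / 1269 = 0.54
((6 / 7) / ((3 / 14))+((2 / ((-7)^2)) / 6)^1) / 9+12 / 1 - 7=7204 / 1323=5.45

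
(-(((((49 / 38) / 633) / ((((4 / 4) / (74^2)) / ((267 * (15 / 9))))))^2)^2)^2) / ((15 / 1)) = -32280947545645371882759396249625044120220745385703142420000000 / 1313347774442308963309391955073443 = -24579131418068556262073650000.00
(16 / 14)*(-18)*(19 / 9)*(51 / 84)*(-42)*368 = 2852736 / 7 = 407533.71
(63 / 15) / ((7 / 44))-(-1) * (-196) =-848 / 5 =-169.60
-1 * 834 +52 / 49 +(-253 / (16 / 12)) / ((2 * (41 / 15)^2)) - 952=-1184556951 / 658952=-1797.64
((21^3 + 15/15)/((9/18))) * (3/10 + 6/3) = 213026/5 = 42605.20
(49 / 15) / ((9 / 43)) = 2107 / 135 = 15.61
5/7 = 0.71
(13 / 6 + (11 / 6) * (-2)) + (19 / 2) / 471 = -697 / 471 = -1.48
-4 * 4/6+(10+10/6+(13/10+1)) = 113/10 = 11.30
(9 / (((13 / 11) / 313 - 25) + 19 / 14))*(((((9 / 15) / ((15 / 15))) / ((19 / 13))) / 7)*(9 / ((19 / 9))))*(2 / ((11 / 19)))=-11865204 / 36082615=-0.33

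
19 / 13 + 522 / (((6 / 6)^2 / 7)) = 47521 / 13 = 3655.46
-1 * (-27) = 27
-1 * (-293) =293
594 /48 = 99 /8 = 12.38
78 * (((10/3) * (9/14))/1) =1170/7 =167.14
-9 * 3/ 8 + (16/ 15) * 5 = 47/ 24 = 1.96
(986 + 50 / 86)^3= 960281946.76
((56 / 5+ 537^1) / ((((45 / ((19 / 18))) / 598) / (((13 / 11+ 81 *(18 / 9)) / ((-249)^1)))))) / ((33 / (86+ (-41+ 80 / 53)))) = -2755974485927 / 388031391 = -7102.45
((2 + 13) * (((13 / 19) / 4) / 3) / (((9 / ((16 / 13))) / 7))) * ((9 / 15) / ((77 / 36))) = 48 / 209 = 0.23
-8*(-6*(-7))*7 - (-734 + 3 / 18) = -9709 / 6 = -1618.17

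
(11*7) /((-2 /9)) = -693 /2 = -346.50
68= 68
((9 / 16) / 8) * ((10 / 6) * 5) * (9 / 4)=675 / 512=1.32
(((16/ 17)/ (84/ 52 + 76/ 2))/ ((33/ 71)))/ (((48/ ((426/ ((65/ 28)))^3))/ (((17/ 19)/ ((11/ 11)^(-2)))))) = 13388093311488/ 2273789375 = 5888.01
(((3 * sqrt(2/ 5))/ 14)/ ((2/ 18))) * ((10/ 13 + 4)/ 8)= 837 * sqrt(10)/ 3640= 0.73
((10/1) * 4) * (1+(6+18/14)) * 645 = 1496400/7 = 213771.43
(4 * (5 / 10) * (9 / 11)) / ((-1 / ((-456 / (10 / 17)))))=69768 / 55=1268.51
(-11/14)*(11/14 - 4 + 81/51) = 4257/3332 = 1.28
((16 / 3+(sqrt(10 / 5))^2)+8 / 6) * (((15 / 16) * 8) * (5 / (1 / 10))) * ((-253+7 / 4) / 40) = -326625 / 16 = -20414.06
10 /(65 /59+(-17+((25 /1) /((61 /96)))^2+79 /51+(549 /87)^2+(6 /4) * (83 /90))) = 627749816600 /98859640326123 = 0.01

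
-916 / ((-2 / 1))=458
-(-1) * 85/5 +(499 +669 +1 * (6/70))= 41478/35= 1185.09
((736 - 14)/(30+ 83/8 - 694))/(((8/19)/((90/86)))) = -68590/24983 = -2.75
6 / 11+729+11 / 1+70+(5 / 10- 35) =17073 / 22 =776.05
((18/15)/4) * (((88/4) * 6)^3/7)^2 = 7934779201536/245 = 32386853883.82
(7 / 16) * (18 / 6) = 21 / 16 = 1.31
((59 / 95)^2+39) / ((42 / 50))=46.89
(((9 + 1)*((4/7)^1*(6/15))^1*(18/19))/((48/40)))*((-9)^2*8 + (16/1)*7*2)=209280/133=1573.53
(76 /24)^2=361 /36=10.03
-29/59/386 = -29/22774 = -0.00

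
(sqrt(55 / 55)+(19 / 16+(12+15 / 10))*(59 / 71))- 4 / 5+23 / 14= 558547 / 39760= 14.05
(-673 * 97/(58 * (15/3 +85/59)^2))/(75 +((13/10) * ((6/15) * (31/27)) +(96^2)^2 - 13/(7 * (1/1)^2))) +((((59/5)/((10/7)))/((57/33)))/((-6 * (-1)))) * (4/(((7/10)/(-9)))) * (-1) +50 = 61165067016766628023/672221354349095840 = 90.99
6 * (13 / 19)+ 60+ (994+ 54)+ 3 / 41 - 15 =854702 / 779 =1097.18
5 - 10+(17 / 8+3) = 1 / 8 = 0.12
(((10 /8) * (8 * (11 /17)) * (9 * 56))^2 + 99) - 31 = 3073613252 /289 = 10635339.97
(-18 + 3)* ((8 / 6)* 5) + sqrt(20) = -95.53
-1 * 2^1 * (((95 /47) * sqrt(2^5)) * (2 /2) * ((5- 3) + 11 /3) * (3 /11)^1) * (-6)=77520 * sqrt(2) /517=212.05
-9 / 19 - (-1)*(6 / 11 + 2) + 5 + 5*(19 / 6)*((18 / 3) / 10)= 6927 / 418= 16.57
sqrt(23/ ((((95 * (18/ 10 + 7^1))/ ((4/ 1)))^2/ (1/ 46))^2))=sqrt(23)/ 2009326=0.00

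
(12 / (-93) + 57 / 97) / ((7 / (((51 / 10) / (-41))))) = -0.01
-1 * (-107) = 107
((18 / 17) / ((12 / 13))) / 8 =0.14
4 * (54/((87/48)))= 3456/29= 119.17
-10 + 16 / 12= -26 / 3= -8.67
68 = 68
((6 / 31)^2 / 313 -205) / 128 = -61662529 / 38501504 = -1.60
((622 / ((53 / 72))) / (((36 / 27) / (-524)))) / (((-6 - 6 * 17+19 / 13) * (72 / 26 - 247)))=-2974418928 / 233060875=-12.76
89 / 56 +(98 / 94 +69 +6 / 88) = 2075859 / 28952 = 71.70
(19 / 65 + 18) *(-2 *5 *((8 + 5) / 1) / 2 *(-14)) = 16646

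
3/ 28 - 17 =-473/ 28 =-16.89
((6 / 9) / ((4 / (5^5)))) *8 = 4166.67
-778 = -778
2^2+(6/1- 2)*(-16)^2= 1028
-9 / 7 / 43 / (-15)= 3 / 1505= 0.00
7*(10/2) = 35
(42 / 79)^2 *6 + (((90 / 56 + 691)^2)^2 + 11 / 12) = 2648228329535822672099 / 11508204288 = 230116555394.94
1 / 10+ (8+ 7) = 151 / 10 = 15.10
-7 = -7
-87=-87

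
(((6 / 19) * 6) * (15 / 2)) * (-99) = -26730 / 19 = -1406.84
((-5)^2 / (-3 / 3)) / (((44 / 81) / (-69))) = 3175.57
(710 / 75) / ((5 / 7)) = 13.25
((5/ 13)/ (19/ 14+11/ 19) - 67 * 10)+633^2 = 535625707/ 1339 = 400019.20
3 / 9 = 1 / 3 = 0.33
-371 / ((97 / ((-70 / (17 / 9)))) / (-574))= -134161020 / 1649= -81359.02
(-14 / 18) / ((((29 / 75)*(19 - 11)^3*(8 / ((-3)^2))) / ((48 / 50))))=-63 / 14848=-0.00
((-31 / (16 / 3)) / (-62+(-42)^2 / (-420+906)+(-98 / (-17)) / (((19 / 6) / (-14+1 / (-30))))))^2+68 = 233105884260210113 / 3427785868911616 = 68.00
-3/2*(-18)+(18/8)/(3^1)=111/4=27.75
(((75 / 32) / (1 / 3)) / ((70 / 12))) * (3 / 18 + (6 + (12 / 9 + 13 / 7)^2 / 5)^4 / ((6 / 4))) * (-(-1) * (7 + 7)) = 394314602806650709 / 8405079858000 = 46913.84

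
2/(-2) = -1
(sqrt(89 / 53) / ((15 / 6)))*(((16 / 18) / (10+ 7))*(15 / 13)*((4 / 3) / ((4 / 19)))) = 0.20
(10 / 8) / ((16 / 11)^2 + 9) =121 / 1076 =0.11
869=869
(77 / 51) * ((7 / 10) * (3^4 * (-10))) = -14553 / 17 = -856.06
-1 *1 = -1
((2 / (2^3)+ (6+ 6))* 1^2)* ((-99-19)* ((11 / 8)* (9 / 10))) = -286209 / 160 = -1788.81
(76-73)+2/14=22/7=3.14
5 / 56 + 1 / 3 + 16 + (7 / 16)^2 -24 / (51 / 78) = -1836235 / 91392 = -20.09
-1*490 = -490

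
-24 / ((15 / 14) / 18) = -2016 / 5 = -403.20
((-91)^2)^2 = 68574961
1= 1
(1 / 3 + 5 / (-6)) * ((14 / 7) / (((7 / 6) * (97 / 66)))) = -396 / 679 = -0.58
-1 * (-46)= 46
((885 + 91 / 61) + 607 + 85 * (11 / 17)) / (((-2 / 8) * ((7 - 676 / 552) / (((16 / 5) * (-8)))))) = 6674024448 / 243085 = 27455.52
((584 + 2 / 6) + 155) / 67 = 2218 / 201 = 11.03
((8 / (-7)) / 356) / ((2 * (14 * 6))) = -1 / 52332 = -0.00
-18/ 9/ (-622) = 1/ 311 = 0.00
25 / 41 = 0.61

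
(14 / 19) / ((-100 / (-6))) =21 / 475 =0.04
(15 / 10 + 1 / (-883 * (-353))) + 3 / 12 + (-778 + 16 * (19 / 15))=-14138354881 / 18701940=-755.98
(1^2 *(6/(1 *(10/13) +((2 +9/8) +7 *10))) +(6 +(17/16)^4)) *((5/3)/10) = 1.23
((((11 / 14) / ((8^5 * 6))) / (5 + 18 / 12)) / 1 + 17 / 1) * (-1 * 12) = -204.00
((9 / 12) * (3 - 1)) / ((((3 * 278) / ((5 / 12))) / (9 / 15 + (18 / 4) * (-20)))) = -149 / 2224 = -0.07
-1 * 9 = -9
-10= -10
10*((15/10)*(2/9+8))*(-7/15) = -518/9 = -57.56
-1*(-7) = 7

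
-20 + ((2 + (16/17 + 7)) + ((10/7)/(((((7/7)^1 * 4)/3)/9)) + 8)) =1805/238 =7.58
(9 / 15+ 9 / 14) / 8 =87 / 560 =0.16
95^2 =9025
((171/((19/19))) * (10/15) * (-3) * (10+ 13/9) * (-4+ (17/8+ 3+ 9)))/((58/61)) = -9669537/232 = -41679.04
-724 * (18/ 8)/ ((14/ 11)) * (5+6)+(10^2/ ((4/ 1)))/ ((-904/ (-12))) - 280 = -14358.88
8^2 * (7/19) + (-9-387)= -7076/19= -372.42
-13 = -13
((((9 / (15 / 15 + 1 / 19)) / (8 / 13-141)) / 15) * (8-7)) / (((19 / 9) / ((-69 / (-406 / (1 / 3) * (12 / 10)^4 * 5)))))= -299 / 28452480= -0.00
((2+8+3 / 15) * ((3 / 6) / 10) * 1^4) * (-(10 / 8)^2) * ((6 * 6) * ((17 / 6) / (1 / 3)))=-7803 / 32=-243.84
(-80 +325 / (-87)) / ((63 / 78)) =-103.67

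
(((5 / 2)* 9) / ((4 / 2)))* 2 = 45 / 2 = 22.50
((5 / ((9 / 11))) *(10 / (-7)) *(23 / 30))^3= -2024284625 / 6751269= -299.84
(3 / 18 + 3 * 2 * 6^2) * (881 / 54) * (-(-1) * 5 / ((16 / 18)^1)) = 5713285 / 288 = 19837.80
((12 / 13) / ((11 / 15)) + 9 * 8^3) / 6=109854 / 143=768.21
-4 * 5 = -20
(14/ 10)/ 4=7/ 20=0.35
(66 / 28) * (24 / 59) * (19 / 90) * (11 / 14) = 2299 / 14455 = 0.16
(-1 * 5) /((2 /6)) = -15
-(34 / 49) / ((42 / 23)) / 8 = -391 / 8232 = -0.05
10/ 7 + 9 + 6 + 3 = 136/ 7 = 19.43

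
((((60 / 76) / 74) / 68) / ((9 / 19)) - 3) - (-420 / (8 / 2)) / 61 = -1.28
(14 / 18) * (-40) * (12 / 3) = -1120 / 9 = -124.44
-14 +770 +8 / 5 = 3788 / 5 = 757.60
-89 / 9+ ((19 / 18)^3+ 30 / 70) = -338195 / 40824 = -8.28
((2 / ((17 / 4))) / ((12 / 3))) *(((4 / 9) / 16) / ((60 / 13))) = 0.00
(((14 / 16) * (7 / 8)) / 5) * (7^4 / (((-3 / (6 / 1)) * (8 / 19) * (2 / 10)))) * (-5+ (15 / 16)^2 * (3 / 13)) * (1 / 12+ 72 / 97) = 34295264097815 / 991690752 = 34582.62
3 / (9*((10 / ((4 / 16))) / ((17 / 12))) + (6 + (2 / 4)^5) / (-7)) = 11424 / 964399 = 0.01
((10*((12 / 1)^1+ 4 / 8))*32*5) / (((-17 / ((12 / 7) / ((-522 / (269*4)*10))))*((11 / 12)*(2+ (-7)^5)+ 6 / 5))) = -86080000 / 3189424553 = -0.03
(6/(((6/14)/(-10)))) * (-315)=44100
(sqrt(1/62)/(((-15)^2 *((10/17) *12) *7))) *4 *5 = 17 *sqrt(62)/585900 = 0.00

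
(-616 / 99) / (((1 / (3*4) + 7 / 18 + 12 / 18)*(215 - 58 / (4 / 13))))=-0.21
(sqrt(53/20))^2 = 53/20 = 2.65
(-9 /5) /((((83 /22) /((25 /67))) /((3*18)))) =-53460 /5561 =-9.61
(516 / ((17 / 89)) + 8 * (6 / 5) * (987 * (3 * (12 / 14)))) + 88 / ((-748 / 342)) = 2297208 / 85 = 27025.98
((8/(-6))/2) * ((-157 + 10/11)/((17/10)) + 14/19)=60.72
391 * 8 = 3128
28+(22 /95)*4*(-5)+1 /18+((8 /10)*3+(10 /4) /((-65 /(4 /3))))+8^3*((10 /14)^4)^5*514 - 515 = -309861728904304161951523 /1773782079795914782230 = -174.69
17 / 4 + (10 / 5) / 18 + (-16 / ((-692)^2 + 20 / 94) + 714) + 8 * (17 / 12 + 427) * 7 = 3336789918035 / 135039708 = 24709.69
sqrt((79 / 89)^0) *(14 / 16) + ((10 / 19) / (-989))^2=2471712567 / 2824813448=0.88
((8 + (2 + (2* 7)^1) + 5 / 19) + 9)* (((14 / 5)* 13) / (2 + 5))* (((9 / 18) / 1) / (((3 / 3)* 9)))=9.61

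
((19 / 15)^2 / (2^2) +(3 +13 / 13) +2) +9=13861 / 900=15.40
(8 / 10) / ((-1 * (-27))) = 4 / 135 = 0.03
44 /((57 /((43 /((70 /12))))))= 3784 /665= 5.69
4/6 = 2/3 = 0.67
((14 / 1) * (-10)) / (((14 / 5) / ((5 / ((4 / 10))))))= -625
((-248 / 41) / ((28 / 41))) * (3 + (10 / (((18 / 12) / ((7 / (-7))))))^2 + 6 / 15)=-133486 / 315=-423.77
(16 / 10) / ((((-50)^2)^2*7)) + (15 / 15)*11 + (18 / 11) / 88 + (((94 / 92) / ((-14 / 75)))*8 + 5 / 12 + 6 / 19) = -138965949060119 / 4337566406250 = -32.04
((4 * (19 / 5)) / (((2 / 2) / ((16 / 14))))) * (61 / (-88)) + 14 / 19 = -82694 / 7315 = -11.30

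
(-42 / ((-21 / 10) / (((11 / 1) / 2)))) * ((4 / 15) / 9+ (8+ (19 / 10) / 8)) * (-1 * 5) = -982135 / 216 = -4546.92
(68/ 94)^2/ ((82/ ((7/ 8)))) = 2023/ 362276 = 0.01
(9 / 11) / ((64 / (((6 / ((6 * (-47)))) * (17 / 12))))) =-51 / 132352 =-0.00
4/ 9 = 0.44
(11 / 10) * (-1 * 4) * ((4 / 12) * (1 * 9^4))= -48114 / 5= -9622.80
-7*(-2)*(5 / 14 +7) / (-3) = -103 / 3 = -34.33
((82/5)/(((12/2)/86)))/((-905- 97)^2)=1763/7530030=0.00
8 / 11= 0.73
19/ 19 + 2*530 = 1061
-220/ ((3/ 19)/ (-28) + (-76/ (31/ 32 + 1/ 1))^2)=-66361680/ 449509723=-0.15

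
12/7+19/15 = 313/105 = 2.98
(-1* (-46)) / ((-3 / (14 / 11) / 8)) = -5152 / 33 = -156.12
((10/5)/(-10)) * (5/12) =-1/12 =-0.08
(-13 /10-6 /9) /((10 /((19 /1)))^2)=-21299 /3000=-7.10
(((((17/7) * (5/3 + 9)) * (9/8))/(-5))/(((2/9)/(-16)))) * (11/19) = 161568/665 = 242.96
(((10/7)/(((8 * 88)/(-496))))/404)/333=-155/20717928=-0.00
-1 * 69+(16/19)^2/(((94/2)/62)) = -68.06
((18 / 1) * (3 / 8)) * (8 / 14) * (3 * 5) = 405 / 7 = 57.86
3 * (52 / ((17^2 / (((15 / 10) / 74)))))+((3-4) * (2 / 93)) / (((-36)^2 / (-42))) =1249999 / 107400492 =0.01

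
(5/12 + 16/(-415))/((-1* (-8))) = 1883/39840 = 0.05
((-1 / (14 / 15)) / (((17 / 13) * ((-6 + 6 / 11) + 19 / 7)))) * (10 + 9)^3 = 14712555 / 7174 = 2050.82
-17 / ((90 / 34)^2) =-4913 / 2025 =-2.43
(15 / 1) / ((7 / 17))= 255 / 7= 36.43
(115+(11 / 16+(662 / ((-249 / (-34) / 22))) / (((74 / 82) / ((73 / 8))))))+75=2992232399 / 147408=20298.98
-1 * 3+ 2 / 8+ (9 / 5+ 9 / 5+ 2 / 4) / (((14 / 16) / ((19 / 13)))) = 7459 / 1820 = 4.10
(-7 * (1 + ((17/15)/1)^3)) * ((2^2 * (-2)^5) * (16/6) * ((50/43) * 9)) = 118816768/1935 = 61404.01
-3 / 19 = -0.16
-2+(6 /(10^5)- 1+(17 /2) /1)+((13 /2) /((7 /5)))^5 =3635152153967 /1680700000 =2162.88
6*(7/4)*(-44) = -462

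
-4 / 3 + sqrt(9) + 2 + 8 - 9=8 / 3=2.67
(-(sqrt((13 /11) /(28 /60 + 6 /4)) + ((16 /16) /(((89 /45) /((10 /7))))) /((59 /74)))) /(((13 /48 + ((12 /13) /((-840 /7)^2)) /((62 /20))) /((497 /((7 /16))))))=-3658801536000 /962923129 -109873920 *sqrt(253110) /17001853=-7050.95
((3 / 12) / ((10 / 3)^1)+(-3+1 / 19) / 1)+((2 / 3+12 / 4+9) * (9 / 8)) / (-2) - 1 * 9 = -7219 / 380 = -19.00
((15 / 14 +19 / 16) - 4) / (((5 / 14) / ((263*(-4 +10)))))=-30771 / 4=-7692.75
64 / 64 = 1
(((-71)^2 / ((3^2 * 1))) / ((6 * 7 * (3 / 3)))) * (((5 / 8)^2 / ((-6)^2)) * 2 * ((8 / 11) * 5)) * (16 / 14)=630125 / 523908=1.20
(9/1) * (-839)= -7551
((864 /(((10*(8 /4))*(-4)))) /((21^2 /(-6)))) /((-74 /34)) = -612 /9065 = -0.07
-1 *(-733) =733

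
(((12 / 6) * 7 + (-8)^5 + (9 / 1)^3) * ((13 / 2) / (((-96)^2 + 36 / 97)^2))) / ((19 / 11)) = -0.00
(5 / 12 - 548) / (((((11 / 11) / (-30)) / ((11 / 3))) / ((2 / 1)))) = 361405 / 3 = 120468.33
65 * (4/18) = 130/9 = 14.44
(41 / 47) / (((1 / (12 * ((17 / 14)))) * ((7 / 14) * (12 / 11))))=7667 / 329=23.30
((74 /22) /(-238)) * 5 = -185 /2618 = -0.07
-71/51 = -1.39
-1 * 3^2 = -9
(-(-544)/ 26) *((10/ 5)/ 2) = 272/ 13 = 20.92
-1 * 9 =-9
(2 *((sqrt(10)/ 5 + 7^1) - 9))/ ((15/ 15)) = -4 + 2 *sqrt(10)/ 5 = -2.74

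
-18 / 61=-0.30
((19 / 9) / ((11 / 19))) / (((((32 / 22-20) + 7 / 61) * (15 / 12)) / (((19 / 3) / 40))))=-418399 / 16695450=-0.03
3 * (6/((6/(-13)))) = -39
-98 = -98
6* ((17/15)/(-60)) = -17/150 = -0.11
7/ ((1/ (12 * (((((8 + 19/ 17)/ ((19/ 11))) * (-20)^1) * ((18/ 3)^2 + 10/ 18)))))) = -314129200/ 969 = -324178.74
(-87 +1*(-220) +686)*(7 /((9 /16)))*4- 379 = 166381 /9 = 18486.78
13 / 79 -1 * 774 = -61133 / 79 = -773.84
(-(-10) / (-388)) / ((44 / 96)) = -60 / 1067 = -0.06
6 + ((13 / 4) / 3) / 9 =661 / 108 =6.12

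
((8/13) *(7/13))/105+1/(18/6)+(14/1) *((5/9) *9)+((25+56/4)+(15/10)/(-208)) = 109.33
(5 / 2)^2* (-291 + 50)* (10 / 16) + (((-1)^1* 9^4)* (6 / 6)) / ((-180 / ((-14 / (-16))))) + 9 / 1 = -72041 / 80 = -900.51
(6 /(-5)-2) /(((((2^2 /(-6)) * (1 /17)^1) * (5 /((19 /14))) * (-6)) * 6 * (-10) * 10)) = 323 /52500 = 0.01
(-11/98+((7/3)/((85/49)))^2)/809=10814327/5155312050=0.00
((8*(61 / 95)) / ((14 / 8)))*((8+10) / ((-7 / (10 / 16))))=-4392 / 931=-4.72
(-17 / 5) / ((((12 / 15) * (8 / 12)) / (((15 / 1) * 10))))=-3825 / 4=-956.25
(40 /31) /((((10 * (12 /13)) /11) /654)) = 31174 /31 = 1005.61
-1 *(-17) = 17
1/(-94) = -1/94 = -0.01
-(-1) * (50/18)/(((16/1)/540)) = 375/4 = 93.75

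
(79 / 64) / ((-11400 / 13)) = -1027 / 729600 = -0.00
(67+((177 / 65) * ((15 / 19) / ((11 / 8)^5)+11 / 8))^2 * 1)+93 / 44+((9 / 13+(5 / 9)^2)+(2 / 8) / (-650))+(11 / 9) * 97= 1691147109772847981017 / 8203246293508808256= 206.16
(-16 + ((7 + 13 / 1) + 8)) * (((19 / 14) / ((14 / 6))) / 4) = 171 / 98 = 1.74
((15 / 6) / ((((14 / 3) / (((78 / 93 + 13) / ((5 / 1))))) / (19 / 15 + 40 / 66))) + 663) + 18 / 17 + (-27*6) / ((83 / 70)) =3246862341 / 6123740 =530.21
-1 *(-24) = 24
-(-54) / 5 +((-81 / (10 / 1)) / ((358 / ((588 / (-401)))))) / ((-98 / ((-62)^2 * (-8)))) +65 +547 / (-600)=3673609967 / 43067400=85.30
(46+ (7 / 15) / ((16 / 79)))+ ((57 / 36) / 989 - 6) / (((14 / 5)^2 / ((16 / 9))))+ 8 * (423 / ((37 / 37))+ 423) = 713359441037 / 104675760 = 6814.94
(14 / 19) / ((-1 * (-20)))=0.04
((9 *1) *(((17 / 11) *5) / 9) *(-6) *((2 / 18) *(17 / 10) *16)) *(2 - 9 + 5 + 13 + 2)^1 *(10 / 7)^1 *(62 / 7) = -37269440 / 1617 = -23048.51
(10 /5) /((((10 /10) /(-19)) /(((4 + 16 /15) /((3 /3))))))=-2888 /15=-192.53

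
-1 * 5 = -5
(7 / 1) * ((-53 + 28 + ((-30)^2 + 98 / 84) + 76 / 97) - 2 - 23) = 3470845 / 582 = 5963.65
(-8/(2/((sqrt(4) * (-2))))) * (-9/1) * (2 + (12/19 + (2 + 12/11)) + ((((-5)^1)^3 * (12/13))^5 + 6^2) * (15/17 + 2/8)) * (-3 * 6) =-79189629591042765603936/1319204029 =-60028341219569.43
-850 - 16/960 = -51001/60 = -850.02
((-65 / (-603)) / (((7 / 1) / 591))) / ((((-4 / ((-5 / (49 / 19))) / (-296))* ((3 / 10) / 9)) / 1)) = -900191500 / 22981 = -39171.12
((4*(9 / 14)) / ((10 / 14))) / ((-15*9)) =-2 / 75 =-0.03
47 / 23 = 2.04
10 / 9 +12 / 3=46 / 9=5.11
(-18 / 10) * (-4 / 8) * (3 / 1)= 27 / 10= 2.70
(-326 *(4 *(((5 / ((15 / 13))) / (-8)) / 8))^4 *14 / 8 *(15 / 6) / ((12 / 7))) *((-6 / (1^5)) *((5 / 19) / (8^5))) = 5702917675 / 26439818674176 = 0.00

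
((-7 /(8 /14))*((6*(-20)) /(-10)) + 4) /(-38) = 143 /38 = 3.76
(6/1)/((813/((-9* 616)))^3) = -37866673152/19902511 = -1902.61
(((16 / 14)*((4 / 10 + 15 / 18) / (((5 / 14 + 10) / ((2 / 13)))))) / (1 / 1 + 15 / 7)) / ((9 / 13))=2072 / 215325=0.01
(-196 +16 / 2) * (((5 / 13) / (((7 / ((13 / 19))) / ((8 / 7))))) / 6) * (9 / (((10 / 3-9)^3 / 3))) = 913680 / 4574003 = 0.20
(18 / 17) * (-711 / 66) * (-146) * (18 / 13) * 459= 151349148 / 143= 1058385.65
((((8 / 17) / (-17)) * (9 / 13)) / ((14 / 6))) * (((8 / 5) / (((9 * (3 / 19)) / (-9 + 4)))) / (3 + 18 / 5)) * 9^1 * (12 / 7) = 218880 / 2025023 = 0.11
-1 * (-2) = 2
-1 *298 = -298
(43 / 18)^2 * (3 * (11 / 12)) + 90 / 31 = 747149 / 40176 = 18.60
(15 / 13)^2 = 225 / 169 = 1.33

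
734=734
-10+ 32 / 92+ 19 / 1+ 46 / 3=24.68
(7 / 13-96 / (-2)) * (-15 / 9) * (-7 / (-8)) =-22085 / 312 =-70.79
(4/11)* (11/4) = 1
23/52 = 0.44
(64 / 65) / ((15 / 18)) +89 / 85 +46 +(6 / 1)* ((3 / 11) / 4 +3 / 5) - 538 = -59044409 / 121550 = -485.76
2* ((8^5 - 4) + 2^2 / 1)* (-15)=-983040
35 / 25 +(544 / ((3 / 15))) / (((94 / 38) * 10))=26169 / 235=111.36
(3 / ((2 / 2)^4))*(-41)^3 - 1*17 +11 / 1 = -206769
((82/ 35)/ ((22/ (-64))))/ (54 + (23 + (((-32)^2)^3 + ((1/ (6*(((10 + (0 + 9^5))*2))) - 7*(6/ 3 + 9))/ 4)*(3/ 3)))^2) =-0.00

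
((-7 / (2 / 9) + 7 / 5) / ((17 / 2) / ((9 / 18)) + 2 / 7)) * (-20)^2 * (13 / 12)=-273910 / 363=-754.57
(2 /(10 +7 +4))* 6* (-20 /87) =-80 /609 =-0.13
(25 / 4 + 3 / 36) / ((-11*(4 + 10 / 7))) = -7 / 66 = -0.11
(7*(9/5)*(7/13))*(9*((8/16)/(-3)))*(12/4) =-3969/130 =-30.53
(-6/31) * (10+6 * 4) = -204/31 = -6.58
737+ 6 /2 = 740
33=33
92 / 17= 5.41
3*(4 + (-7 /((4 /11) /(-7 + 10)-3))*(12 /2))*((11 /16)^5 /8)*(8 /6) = 142208033 /99614720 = 1.43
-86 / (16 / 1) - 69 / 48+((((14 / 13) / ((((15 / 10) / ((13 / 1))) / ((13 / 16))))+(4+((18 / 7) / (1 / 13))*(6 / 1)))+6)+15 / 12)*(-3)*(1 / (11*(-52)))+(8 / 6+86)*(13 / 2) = 27003211 / 48048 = 562.00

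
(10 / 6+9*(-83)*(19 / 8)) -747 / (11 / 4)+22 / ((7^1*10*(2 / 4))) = -2043.47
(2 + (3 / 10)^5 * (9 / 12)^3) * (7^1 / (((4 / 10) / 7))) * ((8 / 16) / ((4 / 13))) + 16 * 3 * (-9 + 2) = 1276499357 / 20480000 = 62.33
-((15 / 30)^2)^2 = -1 / 16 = -0.06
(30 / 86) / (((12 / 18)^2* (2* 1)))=135 / 344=0.39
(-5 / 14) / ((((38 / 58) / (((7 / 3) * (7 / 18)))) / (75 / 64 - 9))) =169505 / 43776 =3.87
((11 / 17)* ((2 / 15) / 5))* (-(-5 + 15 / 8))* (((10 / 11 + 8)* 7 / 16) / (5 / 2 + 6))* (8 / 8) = 343 / 13872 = 0.02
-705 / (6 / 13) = -3055 / 2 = -1527.50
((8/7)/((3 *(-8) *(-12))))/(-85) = -1/21420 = -0.00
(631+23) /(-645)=-218 /215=-1.01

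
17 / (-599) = -17 / 599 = -0.03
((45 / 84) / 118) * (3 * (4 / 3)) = 15 / 826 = 0.02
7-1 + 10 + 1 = 17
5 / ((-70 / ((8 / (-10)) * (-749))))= -214 / 5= -42.80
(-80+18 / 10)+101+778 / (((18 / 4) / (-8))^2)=1005074 / 405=2481.66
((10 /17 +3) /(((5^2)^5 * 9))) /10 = 61 /14941406250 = 0.00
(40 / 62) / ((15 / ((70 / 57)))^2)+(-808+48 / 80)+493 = -314.40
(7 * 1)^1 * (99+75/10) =1491/2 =745.50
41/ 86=0.48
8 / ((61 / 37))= 296 / 61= 4.85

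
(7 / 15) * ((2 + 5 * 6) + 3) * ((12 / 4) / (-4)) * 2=-49 / 2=-24.50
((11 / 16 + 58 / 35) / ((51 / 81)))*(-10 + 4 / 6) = -11817 / 340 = -34.76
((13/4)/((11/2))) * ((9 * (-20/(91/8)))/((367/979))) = -64080/2569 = -24.94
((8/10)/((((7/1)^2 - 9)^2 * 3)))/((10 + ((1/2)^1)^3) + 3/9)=1/62750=0.00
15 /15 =1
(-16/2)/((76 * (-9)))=2/171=0.01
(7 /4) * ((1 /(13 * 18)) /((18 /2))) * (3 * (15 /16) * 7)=245 /14976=0.02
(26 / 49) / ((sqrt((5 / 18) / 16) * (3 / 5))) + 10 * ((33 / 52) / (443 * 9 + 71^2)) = 6.71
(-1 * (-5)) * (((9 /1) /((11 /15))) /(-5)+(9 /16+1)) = -4.46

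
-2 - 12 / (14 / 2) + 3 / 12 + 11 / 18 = -719 / 252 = -2.85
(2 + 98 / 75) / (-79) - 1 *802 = -4752098 / 5925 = -802.04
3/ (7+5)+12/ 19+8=675/ 76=8.88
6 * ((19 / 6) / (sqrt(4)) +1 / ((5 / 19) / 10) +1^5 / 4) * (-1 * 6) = -1434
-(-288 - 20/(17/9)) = 298.59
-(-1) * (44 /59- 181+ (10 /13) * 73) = -95185 /767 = -124.10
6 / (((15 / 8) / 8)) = 128 / 5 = 25.60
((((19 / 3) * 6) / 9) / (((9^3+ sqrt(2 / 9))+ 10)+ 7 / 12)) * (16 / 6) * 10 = 107920000 / 708890337 - 48640 * sqrt(2) / 708890337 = 0.15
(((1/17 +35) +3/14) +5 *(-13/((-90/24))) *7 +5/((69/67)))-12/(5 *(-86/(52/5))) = 161.75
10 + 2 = 12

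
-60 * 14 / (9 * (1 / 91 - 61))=2548 / 1665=1.53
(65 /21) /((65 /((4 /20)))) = 1 /105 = 0.01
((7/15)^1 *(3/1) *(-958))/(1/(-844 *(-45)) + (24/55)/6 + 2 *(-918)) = 560326536/767013685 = 0.73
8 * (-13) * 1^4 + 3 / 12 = -415 / 4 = -103.75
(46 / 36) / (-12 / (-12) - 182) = -23 / 3258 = -0.01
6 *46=276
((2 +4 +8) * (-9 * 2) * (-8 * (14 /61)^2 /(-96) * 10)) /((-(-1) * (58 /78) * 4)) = -401310 /107909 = -3.72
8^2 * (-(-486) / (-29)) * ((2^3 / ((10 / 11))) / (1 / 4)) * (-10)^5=109486080000 / 29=3775382068.97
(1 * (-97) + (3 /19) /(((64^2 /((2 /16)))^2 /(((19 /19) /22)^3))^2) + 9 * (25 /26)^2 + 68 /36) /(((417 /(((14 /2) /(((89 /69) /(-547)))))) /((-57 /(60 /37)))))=-21717.21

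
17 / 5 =3.40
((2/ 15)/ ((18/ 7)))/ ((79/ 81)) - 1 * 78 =-30789/ 395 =-77.95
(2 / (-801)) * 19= -38 / 801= -0.05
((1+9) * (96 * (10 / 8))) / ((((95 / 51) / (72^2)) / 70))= 4441651200 / 19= 233771115.79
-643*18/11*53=-613422/11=-55765.64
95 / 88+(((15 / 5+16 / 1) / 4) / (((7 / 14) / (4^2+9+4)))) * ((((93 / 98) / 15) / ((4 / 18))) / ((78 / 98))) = 71231 / 715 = 99.62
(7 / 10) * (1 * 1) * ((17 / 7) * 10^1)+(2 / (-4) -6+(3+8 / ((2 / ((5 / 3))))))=121 / 6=20.17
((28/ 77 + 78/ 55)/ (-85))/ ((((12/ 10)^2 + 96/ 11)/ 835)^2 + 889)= -18790213750/ 796872965665097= -0.00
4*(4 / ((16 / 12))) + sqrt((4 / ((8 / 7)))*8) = 2*sqrt(7) + 12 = 17.29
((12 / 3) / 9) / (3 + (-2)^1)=4 / 9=0.44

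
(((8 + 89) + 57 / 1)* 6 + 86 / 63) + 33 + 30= 62267 / 63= 988.37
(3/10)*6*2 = 18/5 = 3.60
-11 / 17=-0.65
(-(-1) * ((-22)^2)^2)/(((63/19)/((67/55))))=27109808/315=86062.88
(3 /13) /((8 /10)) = 15 /52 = 0.29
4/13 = 0.31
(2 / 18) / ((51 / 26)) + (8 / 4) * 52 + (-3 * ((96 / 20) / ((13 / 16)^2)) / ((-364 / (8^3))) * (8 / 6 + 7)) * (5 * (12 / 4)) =3939.31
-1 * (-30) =30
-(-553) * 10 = 5530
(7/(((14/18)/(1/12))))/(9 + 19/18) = 27/362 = 0.07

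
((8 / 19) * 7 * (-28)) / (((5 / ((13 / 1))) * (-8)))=2548 / 95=26.82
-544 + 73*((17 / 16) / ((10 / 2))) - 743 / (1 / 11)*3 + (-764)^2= 44691881 / 80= 558648.51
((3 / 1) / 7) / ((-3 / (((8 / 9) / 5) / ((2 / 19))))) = -0.24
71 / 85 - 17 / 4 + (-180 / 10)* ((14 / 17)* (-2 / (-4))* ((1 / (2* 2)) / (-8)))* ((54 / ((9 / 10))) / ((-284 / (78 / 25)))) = -172233 / 48280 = -3.57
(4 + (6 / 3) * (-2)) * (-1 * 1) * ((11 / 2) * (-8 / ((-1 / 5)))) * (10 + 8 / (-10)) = 0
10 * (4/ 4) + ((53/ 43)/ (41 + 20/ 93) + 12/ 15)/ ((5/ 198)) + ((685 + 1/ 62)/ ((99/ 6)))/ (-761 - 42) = 399211471829/ 9324634925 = 42.81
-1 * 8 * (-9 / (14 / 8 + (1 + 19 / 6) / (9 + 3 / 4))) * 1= 33696 / 1019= 33.07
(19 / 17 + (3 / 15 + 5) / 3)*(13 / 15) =2.47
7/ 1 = 7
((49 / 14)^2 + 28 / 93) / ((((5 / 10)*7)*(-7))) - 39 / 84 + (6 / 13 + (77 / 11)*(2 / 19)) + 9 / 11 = 1.04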